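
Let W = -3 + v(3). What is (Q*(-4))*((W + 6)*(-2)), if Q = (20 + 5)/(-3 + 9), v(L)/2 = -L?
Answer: -100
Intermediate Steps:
v(L) = -2*L (v(L) = 2*(-L) = -2*L)
W = -9 (W = -3 - 2*3 = -3 - 6 = -9)
Q = 25/6 ≈ 4.1667
(Q*(-4))*((W + 6)*(-2)) = ((25/6)*(-4))*((-9 + 6)*(-2)) = -(-50)*(-2) = -50/3*6 = -100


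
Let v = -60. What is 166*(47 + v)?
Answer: -2158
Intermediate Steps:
166*(47 + v) = 166*(47 - 60) = 166*(-13) = -2158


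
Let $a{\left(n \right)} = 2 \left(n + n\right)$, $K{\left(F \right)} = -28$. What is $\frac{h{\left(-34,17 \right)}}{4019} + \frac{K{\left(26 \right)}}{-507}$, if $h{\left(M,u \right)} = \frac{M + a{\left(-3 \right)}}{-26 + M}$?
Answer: $\frac{1129207}{20376330} \approx 0.055418$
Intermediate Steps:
$a{\left(n \right)} = 4 n$ ($a{\left(n \right)} = 2 \cdot 2 n = 4 n$)
$h{\left(M,u \right)} = \frac{-12 + M}{-26 + M}$ ($h{\left(M,u \right)} = \frac{M + 4 \left(-3\right)}{-26 + M} = \frac{M - 12}{-26 + M} = \frac{-12 + M}{-26 + M}$)
$\frac{h{\left(-34,17 \right)}}{4019} + \frac{K{\left(26 \right)}}{-507} = \frac{\frac{1}{-26 - 34} \left(-12 - 34\right)}{4019} - \frac{28}{-507} = \frac{1}{-60} \left(-46\right) \frac{1}{4019} - - \frac{28}{507} = \left(- \frac{1}{60}\right) \left(-46\right) \frac{1}{4019} + \frac{28}{507} = \frac{23}{30} \cdot \frac{1}{4019} + \frac{28}{507} = \frac{23}{120570} + \frac{28}{507} = \frac{1129207}{20376330}$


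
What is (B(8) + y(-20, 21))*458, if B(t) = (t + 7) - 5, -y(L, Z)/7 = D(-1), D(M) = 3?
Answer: -5038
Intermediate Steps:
y(L, Z) = -21 (y(L, Z) = -7*3 = -21)
B(t) = 2 + t (B(t) = (7 + t) - 5 = 2 + t)
(B(8) + y(-20, 21))*458 = ((2 + 8) - 21)*458 = (10 - 21)*458 = -11*458 = -5038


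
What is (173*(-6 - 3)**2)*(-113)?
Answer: -1583469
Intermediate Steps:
(173*(-6 - 3)**2)*(-113) = (173*(-9)**2)*(-113) = (173*81)*(-113) = 14013*(-113) = -1583469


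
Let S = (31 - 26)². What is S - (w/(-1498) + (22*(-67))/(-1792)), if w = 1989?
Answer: 2445237/95872 ≈ 25.505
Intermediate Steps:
S = 25 (S = 5² = 25)
S - (w/(-1498) + (22*(-67))/(-1792)) = 25 - (1989/(-1498) + (22*(-67))/(-1792)) = 25 - (1989*(-1/1498) - 1474*(-1/1792)) = 25 - (-1989/1498 + 737/896) = 25 - 1*(-48437/95872) = 25 + 48437/95872 = 2445237/95872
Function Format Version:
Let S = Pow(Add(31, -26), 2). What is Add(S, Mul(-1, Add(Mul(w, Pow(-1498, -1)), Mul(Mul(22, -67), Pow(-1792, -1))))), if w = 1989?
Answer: Rational(2445237, 95872) ≈ 25.505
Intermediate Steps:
S = 25 (S = Pow(5, 2) = 25)
Add(S, Mul(-1, Add(Mul(w, Pow(-1498, -1)), Mul(Mul(22, -67), Pow(-1792, -1))))) = Add(25, Mul(-1, Add(Mul(1989, Pow(-1498, -1)), Mul(Mul(22, -67), Pow(-1792, -1))))) = Add(25, Mul(-1, Add(Mul(1989, Rational(-1, 1498)), Mul(-1474, Rational(-1, 1792))))) = Add(25, Mul(-1, Add(Rational(-1989, 1498), Rational(737, 896)))) = Add(25, Mul(-1, Rational(-48437, 95872))) = Add(25, Rational(48437, 95872)) = Rational(2445237, 95872)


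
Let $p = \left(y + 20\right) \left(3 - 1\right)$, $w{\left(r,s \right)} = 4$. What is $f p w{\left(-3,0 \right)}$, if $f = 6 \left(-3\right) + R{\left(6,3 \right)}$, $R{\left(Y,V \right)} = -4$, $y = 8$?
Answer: $-4928$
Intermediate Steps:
$f = -22$ ($f = 6 \left(-3\right) - 4 = -18 - 4 = -22$)
$p = 56$ ($p = \left(8 + 20\right) \left(3 - 1\right) = 28 \cdot 2 = 56$)
$f p w{\left(-3,0 \right)} = \left(-22\right) 56 \cdot 4 = \left(-1232\right) 4 = -4928$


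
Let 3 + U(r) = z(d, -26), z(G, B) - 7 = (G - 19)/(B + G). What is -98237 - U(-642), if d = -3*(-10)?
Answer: -392975/4 ≈ -98244.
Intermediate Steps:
d = 30
z(G, B) = 7 + (-19 + G)/(B + G) (z(G, B) = 7 + (G - 19)/(B + G) = 7 + (-19 + G)/(B + G))
U(r) = 27/4 (U(r) = -3 + (-19 + 7*(-26) + 8*30)/(-26 + 30) = -3 + (-19 - 182 + 240)/4 = -3 + (¼)*39 = -3 + 39/4 = 27/4)
-98237 - U(-642) = -98237 - 1*27/4 = -98237 - 27/4 = -392975/4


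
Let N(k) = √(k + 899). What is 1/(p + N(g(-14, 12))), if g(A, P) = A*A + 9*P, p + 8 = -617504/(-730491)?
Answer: 3817855694184/614625864772667 + 533617101081*√1203/614625864772667 ≈ 0.036325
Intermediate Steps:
p = -5226424/730491 (p = -8 - 617504/(-730491) = -8 - 617504*(-1/730491) = -8 + 617504/730491 = -5226424/730491 ≈ -7.1547)
g(A, P) = A² + 9*P
N(k) = √(899 + k)
1/(p + N(g(-14, 12))) = 1/(-5226424/730491 + √(899 + ((-14)² + 9*12))) = 1/(-5226424/730491 + √(899 + (196 + 108))) = 1/(-5226424/730491 + √(899 + 304)) = 1/(-5226424/730491 + √1203)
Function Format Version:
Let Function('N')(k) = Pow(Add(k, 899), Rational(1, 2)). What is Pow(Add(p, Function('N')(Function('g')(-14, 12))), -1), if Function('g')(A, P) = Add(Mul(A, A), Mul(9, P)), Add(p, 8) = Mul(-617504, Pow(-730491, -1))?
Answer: Add(Rational(3817855694184, 614625864772667), Mul(Rational(533617101081, 614625864772667), Pow(1203, Rational(1, 2)))) ≈ 0.036325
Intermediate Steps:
p = Rational(-5226424, 730491) (p = Add(-8, Mul(-617504, Pow(-730491, -1))) = Add(-8, Mul(-617504, Rational(-1, 730491))) = Add(-8, Rational(617504, 730491)) = Rational(-5226424, 730491) ≈ -7.1547)
Function('g')(A, P) = Add(Pow(A, 2), Mul(9, P))
Function('N')(k) = Pow(Add(899, k), Rational(1, 2))
Pow(Add(p, Function('N')(Function('g')(-14, 12))), -1) = Pow(Add(Rational(-5226424, 730491), Pow(Add(899, Add(Pow(-14, 2), Mul(9, 12))), Rational(1, 2))), -1) = Pow(Add(Rational(-5226424, 730491), Pow(Add(899, Add(196, 108)), Rational(1, 2))), -1) = Pow(Add(Rational(-5226424, 730491), Pow(Add(899, 304), Rational(1, 2))), -1) = Pow(Add(Rational(-5226424, 730491), Pow(1203, Rational(1, 2))), -1)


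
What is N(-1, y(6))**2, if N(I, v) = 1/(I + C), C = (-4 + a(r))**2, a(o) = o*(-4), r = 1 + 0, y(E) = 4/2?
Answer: 1/3969 ≈ 0.00025195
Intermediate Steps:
y(E) = 2 (y(E) = 4*(1/2) = 2)
r = 1
a(o) = -4*o
C = 64 (C = (-4 - 4*1)**2 = (-4 - 4)**2 = (-8)**2 = 64)
N(I, v) = 1/(64 + I) (N(I, v) = 1/(I + 64) = 1/(64 + I))
N(-1, y(6))**2 = (1/(64 - 1))**2 = (1/63)**2 = 1/3969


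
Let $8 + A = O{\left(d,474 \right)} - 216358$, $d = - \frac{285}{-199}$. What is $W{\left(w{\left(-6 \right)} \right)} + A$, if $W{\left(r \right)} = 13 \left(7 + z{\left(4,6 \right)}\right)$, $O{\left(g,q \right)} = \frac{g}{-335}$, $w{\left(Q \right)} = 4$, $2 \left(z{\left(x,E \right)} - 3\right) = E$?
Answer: $- \frac{2882554658}{13333} \approx -2.162 \cdot 10^{5}$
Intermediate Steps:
$z{\left(x,E \right)} = 3 + \frac{E}{2}$
$d = \frac{285}{199}$ ($d = \left(-285\right) \left(- \frac{1}{199}\right) = \frac{285}{199} \approx 1.4322$)
$O{\left(g,q \right)} = - \frac{g}{335}$ ($O{\left(g,q \right)} = g \left(- \frac{1}{335}\right) = - \frac{g}{335}$)
$W{\left(r \right)} = 169$ ($W{\left(r \right)} = 13 \left(7 + \left(3 + \frac{1}{2} \cdot 6\right)\right) = 13 \left(7 + \left(3 + 3\right)\right) = 13 \left(7 + 6\right) = 13 \cdot 13 = 169$)
$A = - \frac{2884807935}{13333}$ ($A = -8 - \frac{2884701271}{13333} = - \frac{2884807935}{13333} \approx -2.1637 \cdot 10^{5}$)
$W{\left(w{\left(-6 \right)} \right)} + A = 169 - \frac{2884807935}{13333} = - \frac{2882554658}{13333}$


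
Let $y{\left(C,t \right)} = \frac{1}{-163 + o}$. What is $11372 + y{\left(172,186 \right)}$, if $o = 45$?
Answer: $\frac{1341895}{118} \approx 11372.0$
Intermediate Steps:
$y{\left(C,t \right)} = - \frac{1}{118}$ ($y{\left(C,t \right)} = \frac{1}{-163 + 45} = \frac{1}{-118} = - \frac{1}{118}$)
$11372 + y{\left(172,186 \right)} = 11372 - \frac{1}{118} = \frac{1341895}{118}$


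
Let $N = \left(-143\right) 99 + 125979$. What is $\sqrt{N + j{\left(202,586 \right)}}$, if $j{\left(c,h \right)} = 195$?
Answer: $\sqrt{112017} \approx 334.69$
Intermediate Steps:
$N = 111822$ ($N = -14157 + 125979 = 111822$)
$\sqrt{N + j{\left(202,586 \right)}} = \sqrt{111822 + 195} = \sqrt{112017}$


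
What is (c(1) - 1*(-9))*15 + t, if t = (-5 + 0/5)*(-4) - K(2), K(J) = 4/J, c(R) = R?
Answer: 168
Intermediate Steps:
t = 18 (t = (-5 + 0/5)*(-4) - 4/2 = (-5 + 0*(⅕))*(-4) - 4/2 = (-5 + 0)*(-4) - 1*2 = -5*(-4) - 2 = 20 - 2 = 18)
(c(1) - 1*(-9))*15 + t = (1 - 1*(-9))*15 + 18 = (1 + 9)*15 + 18 = 10*15 + 18 = 150 + 18 = 168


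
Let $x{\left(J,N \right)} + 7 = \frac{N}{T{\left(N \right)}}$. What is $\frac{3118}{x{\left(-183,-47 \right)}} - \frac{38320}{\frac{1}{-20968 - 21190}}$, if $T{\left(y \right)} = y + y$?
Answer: $\frac{21001423044}{13} \approx 1.6155 \cdot 10^{9}$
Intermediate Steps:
$T{\left(y \right)} = 2 y$
$x{\left(J,N \right)} = - \frac{13}{2}$ ($x{\left(J,N \right)} = -7 + \frac{N}{2 N} = -7 + N \frac{1}{2 N} = -7 + \frac{1}{2} = - \frac{13}{2}$)
$\frac{3118}{x{\left(-183,-47 \right)}} - \frac{38320}{\frac{1}{-20968 - 21190}} = \frac{3118}{- \frac{13}{2}} - \frac{38320}{\frac{1}{-20968 - 21190}} = 3118 \left(- \frac{2}{13}\right) - \frac{38320}{\frac{1}{-42158}} = - \frac{6236}{13} - \frac{38320}{- \frac{1}{42158}} = - \frac{6236}{13} - -1615494560 = - \frac{6236}{13} + 1615494560 = \frac{21001423044}{13}$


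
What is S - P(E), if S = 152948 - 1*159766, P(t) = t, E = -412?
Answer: -6406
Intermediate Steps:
S = -6818 (S = 152948 - 159766 = -6818)
S - P(E) = -6818 - 1*(-412) = -6818 + 412 = -6406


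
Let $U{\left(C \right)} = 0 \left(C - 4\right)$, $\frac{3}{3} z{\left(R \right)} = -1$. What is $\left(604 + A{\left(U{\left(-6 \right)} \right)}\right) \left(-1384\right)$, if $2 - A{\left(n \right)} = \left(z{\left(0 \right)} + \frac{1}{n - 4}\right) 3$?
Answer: $-843894$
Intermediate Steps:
$z{\left(R \right)} = -1$
$U{\left(C \right)} = 0$ ($U{\left(C \right)} = 0 \left(-4 + C\right) = 0$)
$A{\left(n \right)} = 5 - \frac{3}{-4 + n}$ ($A{\left(n \right)} = 2 - \left(-1 + \frac{1}{n - 4}\right) 3 = 2 - \left(-1 + \frac{1}{-4 + n}\right) 3 = 2 - \left(-3 + \frac{3}{-4 + n}\right) = 2 + \left(3 - \frac{3}{-4 + n}\right) = 5 - \frac{3}{-4 + n}$)
$\left(604 + A{\left(U{\left(-6 \right)} \right)}\right) \left(-1384\right) = \left(604 + \frac{-23 + 5 \cdot 0}{-4 + 0}\right) \left(-1384\right) = \left(604 + \frac{-23 + 0}{-4}\right) \left(-1384\right) = \left(604 - - \frac{23}{4}\right) \left(-1384\right) = \left(604 + \frac{23}{4}\right) \left(-1384\right) = \frac{2439}{4} \left(-1384\right) = -843894$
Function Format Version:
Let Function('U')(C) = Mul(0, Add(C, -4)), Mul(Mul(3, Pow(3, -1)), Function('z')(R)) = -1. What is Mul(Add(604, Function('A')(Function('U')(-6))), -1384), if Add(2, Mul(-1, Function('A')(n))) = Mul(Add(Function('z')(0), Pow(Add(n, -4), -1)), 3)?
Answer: -843894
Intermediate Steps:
Function('z')(R) = -1
Function('U')(C) = 0 (Function('U')(C) = Mul(0, Add(-4, C)) = 0)
Function('A')(n) = Add(5, Mul(-3, Pow(Add(-4, n), -1))) (Function('A')(n) = Add(2, Mul(-1, Mul(Add(-1, Pow(Add(n, -4), -1)), 3))) = Add(2, Mul(-1, Mul(Add(-1, Pow(Add(-4, n), -1)), 3))) = Add(2, Mul(-1, Add(-3, Mul(3, Pow(Add(-4, n), -1))))) = Add(2, Add(3, Mul(-3, Pow(Add(-4, n), -1)))) = Add(5, Mul(-3, Pow(Add(-4, n), -1))))
Mul(Add(604, Function('A')(Function('U')(-6))), -1384) = Mul(Add(604, Mul(Pow(Add(-4, 0), -1), Add(-23, Mul(5, 0)))), -1384) = Mul(Add(604, Mul(Pow(-4, -1), Add(-23, 0))), -1384) = Mul(Add(604, Mul(Rational(-1, 4), -23)), -1384) = Mul(Add(604, Rational(23, 4)), -1384) = Mul(Rational(2439, 4), -1384) = -843894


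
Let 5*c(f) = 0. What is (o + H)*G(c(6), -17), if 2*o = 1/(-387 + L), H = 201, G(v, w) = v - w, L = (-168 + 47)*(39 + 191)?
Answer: 192834961/56434 ≈ 3417.0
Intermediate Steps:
c(f) = 0 (c(f) = (1/5)*0 = 0)
L = -27830 (L = -121*230 = -27830)
o = -1/56434 (o = 1/(2*(-387 - 27830)) = (1/2)/(-28217) = (1/2)*(-1/28217) = -1/56434 ≈ -1.7720e-5)
(o + H)*G(c(6), -17) = (-1/56434 + 201)*(0 - 1*(-17)) = 11343233*(0 + 17)/56434 = (11343233/56434)*17 = 192834961/56434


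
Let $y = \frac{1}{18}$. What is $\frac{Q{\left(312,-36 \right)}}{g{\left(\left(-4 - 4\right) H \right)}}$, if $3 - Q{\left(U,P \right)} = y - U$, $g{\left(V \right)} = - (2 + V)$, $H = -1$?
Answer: $- \frac{5669}{180} \approx -31.494$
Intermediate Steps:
$y = \frac{1}{18} \approx 0.055556$
$g{\left(V \right)} = -2 - V$
$Q{\left(U,P \right)} = \frac{53}{18} + U$ ($Q{\left(U,P \right)} = 3 - \left(\frac{1}{18} - U\right) = 3 + \left(- \frac{1}{18} + U\right) = \frac{53}{18} + U$)
$\frac{Q{\left(312,-36 \right)}}{g{\left(\left(-4 - 4\right) H \right)}} = \frac{\frac{53}{18} + 312}{-2 - \left(-4 - 4\right) \left(-1\right)} = \frac{5669}{18 \left(-2 - \left(-8\right) \left(-1\right)\right)} = \frac{5669}{18 \left(-2 - 8\right)} = \frac{5669}{18 \left(-10\right)} = \frac{5669}{18} \left(- \frac{1}{10}\right) = - \frac{5669}{180}$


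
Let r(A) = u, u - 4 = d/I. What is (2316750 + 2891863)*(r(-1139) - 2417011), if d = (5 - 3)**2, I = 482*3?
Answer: -9102030690356167/723 ≈ -1.2589e+13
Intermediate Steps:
I = 1446
d = 4 (d = 2**2 = 4)
u = 2894/723 (u = 4 + 4/1446 = 4 + 4*(1/1446) = 4 + 2/723 = 2894/723 ≈ 4.0028)
r(A) = 2894/723
(2316750 + 2891863)*(r(-1139) - 2417011) = (2316750 + 2891863)*(2894/723 - 2417011) = 5208613*(-1747496059/723) = -9102030690356167/723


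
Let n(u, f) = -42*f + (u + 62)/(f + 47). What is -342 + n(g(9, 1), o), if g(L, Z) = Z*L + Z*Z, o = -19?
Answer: 3210/7 ≈ 458.57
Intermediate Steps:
g(L, Z) = Z² + L*Z (g(L, Z) = L*Z + Z² = Z² + L*Z)
n(u, f) = -42*f + (62 + u)/(47 + f)
-342 + n(g(9, 1), o) = -342 + (62 + 1*(9 + 1) - 1974*(-19) - 42*(-19)²)/(47 - 19) = -342 + (62 + 1*10 + 37506 - 42*361)/28 = -342 + (62 + 10 + 37506 - 15162)/28 = -342 + (1/28)*22416 = -342 + 5604/7 = 3210/7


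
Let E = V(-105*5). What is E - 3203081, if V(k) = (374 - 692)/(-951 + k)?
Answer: -787957873/246 ≈ -3.2031e+6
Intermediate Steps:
V(k) = -318/(-951 + k)
E = 53/246 (E = -318/(-951 - 105*5) = -318/(-951 - 525) = -318/(-1476) = -318*(-1/1476) = 53/246 ≈ 0.21545)
E - 3203081 = 53/246 - 3203081 = -787957873/246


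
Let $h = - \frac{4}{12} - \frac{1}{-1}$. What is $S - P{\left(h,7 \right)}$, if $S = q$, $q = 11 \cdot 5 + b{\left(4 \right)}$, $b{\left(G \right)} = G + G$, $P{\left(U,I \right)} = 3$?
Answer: $60$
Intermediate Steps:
$h = \frac{2}{3}$ ($h = \left(-4\right) \frac{1}{12} - -1 = - \frac{1}{3} + 1 = \frac{2}{3} \approx 0.66667$)
$b{\left(G \right)} = 2 G$
$q = 63$ ($q = 11 \cdot 5 + 2 \cdot 4 = 55 + 8 = 63$)
$S = 63$
$S - P{\left(h,7 \right)} = 63 - 3 = 60$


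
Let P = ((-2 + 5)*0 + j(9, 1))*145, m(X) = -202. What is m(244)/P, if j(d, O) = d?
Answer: -202/1305 ≈ -0.15479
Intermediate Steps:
P = 1305 (P = ((-2 + 5)*0 + 9)*145 = (3*0 + 9)*145 = (0 + 9)*145 = 9*145 = 1305)
m(244)/P = -202/1305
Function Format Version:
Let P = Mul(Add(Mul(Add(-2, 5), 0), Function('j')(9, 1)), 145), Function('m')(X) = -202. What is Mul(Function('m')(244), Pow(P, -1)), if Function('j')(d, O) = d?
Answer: Rational(-202, 1305) ≈ -0.15479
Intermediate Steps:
P = 1305 (P = Mul(Add(Mul(Add(-2, 5), 0), 9), 145) = Mul(Add(Mul(3, 0), 9), 145) = Mul(Add(0, 9), 145) = Mul(9, 145) = 1305)
Mul(Function('m')(244), Pow(P, -1)) = Mul(-202, Pow(1305, -1)) = Mul(-202, Rational(1, 1305)) = Rational(-202, 1305)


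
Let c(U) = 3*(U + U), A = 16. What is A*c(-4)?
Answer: -384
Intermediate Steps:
c(U) = 6*U (c(U) = 3*(2*U) = 6*U)
A*c(-4) = 16*(6*(-4)) = 16*(-24) = -384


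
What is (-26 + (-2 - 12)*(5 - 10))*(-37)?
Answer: -1628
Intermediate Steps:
(-26 + (-2 - 12)*(5 - 10))*(-37) = (-26 - 14*(-5))*(-37) = (-26 + 70)*(-37) = 44*(-37) = -1628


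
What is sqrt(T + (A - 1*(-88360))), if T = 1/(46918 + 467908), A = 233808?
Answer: sqrt(85389278605513194)/514826 ≈ 567.60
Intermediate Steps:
T = 1/514826 ≈ 1.9424e-6
sqrt(T + (A - 1*(-88360))) = sqrt(1/514826 + (233808 - 1*(-88360))) = sqrt(1/514826 + (233808 + 88360)) = sqrt(1/514826 + 322168) = sqrt(165860462769/514826) = sqrt(85389278605513194)/514826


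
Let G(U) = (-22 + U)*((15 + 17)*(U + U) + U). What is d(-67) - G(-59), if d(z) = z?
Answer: -310702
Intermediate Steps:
G(U) = 65*U*(-22 + U) (G(U) = (-22 + U)*(32*(2*U) + U) = (-22 + U)*(64*U + U) = (-22 + U)*(65*U) = 65*U*(-22 + U))
d(-67) - G(-59) = -67 - 65*(-59)*(-22 - 59) = -67 - 65*(-59)*(-81) = -67 - 1*310635 = -67 - 310635 = -310702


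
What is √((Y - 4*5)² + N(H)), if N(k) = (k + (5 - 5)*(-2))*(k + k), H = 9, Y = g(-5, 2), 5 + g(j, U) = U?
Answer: √691 ≈ 26.287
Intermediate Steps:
g(j, U) = -5 + U
Y = -3 (Y = -5 + 2 = -3)
N(k) = 2*k² (N(k) = (k + 0*(-2))*(2*k) = (k + 0)*(2*k) = k*(2*k) = 2*k²)
√((Y - 4*5)² + N(H)) = √((-3 - 4*5)² + 2*9²) = √((-3 - 20)² + 2*81) = √((-23)² + 162) = √(529 + 162) = √691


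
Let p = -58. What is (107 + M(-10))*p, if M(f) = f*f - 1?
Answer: -11948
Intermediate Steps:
M(f) = -1 + f² (M(f) = f² - 1 = -1 + f²)
(107 + M(-10))*p = (107 + (-1 + (-10)²))*(-58) = (107 + (-1 + 100))*(-58) = (107 + 99)*(-58) = 206*(-58) = -11948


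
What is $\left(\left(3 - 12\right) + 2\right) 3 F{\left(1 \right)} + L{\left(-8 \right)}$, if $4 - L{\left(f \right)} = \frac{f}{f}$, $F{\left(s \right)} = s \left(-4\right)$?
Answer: $87$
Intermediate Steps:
$F{\left(s \right)} = - 4 s$
$L{\left(f \right)} = 3$ ($L{\left(f \right)} = 4 - \frac{f}{f} = 4 - 1 = 3$)
$\left(\left(3 - 12\right) + 2\right) 3 F{\left(1 \right)} + L{\left(-8 \right)} = \left(\left(3 - 12\right) + 2\right) 3 \left(\left(-4\right) 1\right) + 3 = \left(\left(3 - 12\right) + 2\right) 3 \left(-4\right) + 3 = \left(-9 + 2\right) 3 \left(-4\right) + 3 = \left(-7\right) 3 \left(-4\right) + 3 = \left(-21\right) \left(-4\right) + 3 = 84 + 3 = 87$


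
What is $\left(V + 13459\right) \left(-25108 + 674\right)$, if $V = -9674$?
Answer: $-92482690$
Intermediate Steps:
$\left(V + 13459\right) \left(-25108 + 674\right) = \left(-9674 + 13459\right) \left(-25108 + 674\right) = 3785 \left(-24434\right) = -92482690$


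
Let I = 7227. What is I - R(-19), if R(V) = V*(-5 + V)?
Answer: 6771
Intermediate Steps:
I - R(-19) = 7227 - (-19)*(-5 - 19) = 7227 - (-19)*(-24) = 7227 - 1*456 = 7227 - 456 = 6771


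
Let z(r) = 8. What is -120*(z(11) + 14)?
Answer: -2640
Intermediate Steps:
-120*(z(11) + 14) = -120*(8 + 14) = -120*22 = -2640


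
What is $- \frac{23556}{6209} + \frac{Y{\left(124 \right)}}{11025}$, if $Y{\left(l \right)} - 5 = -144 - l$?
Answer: $- \frac{37333981}{9779175} \approx -3.8177$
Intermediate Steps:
$Y{\left(l \right)} = -139 - l$ ($Y{\left(l \right)} = 5 - \left(144 + l\right) = -139 - l$)
$- \frac{23556}{6209} + \frac{Y{\left(124 \right)}}{11025} = - \frac{23556}{6209} + \frac{-139 - 124}{11025} = \left(-23556\right) \frac{1}{6209} + \left(-139 - 124\right) \frac{1}{11025} = - \frac{23556}{6209} - \frac{263}{11025} = - \frac{37333981}{9779175}$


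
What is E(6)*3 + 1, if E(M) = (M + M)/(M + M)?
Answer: 4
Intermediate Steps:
E(M) = 1 (E(M) = (2*M)/((2*M)) = (2*M)*(1/(2*M)) = 1)
E(6)*3 + 1 = 1*3 + 1 = 3 + 1 = 4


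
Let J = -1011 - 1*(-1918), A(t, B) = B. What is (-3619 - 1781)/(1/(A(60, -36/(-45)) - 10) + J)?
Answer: -248400/41717 ≈ -5.9544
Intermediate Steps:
J = 907 (J = -1011 + 1918 = 907)
(-3619 - 1781)/(1/(A(60, -36/(-45)) - 10) + J) = (-3619 - 1781)/(1/(-36/(-45) - 10) + 907) = -5400/(1/(-36*(-1/45) - 10) + 907) = -5400/(1/(4/5 - 10) + 907) = -5400/(1/(-46/5) + 907) = -5400/(-5/46 + 907) = -5400/41717/46 = -5400*46/41717 = -248400/41717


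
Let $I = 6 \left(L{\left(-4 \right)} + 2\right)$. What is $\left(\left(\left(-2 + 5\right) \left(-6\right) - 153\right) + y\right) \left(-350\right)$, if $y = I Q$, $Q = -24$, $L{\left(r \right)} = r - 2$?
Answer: $-141750$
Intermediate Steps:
$L{\left(r \right)} = -2 + r$ ($L{\left(r \right)} = r - 2 = -2 + r$)
$I = -24$ ($I = 6 \left(\left(-2 - 4\right) + 2\right) = 6 \left(-6 + 2\right) = 6 \left(-4\right) = -24$)
$y = 576$ ($y = \left(-24\right) \left(-24\right) = 576$)
$\left(\left(\left(-2 + 5\right) \left(-6\right) - 153\right) + y\right) \left(-350\right) = \left(\left(\left(-2 + 5\right) \left(-6\right) - 153\right) + 576\right) \left(-350\right) = \left(\left(3 \left(-6\right) - 153\right) + 576\right) \left(-350\right) = \left(\left(-18 - 153\right) + 576\right) \left(-350\right) = \left(-171 + 576\right) \left(-350\right) = 405 \left(-350\right) = -141750$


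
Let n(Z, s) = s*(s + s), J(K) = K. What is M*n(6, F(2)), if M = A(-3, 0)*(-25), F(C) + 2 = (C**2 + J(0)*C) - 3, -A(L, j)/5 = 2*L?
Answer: -1500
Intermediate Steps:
A(L, j) = -10*L
F(C) = -5 + C**2 (F(C) = -2 + ((C**2 + 0*C) - 3) = -2 + ((C**2 + 0) - 3) = -2 + (C**2 - 3) = -2 + (-3 + C**2) = -5 + C**2)
n(Z, s) = 2*s**2 (n(Z, s) = s*(2*s) = 2*s**2)
M = -750 (M = -10*(-3)*(-25) = 30*(-25) = -750)
M*n(6, F(2)) = -1500*(-5 + 2**2)**2 = -1500*(-5 + 4)**2 = -1500*(-1)**2 = -1500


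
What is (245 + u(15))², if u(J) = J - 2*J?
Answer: 52900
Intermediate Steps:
u(J) = -J
(245 + u(15))² = (245 - 1*15)² = (245 - 15)² = 230² = 52900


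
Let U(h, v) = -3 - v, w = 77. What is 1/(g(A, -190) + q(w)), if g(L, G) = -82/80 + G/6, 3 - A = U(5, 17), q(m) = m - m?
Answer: -120/3923 ≈ -0.030589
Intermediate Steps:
q(m) = 0
A = 23 (A = 3 - (-3 - 1*17) = 3 - (-3 - 17) = 3 - 1*(-20) = 3 + 20 = 23)
g(L, G) = -41/40 + G/6 (g(L, G) = -82*1/80 + G*(⅙) = -41/40 + G/6)
1/(g(A, -190) + q(w)) = 1/((-41/40 + (⅙)*(-190)) + 0) = 1/((-41/40 - 95/3) + 0) = 1/(-3923/120 + 0) = 1/(-3923/120) = -120/3923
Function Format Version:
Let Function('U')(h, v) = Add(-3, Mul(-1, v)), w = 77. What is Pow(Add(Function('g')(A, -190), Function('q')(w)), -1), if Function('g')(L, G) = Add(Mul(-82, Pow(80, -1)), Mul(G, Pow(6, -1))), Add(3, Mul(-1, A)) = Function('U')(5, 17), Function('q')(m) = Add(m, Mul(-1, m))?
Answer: Rational(-120, 3923) ≈ -0.030589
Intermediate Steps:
Function('q')(m) = 0
A = 23 (A = Add(3, Mul(-1, Add(-3, Mul(-1, 17)))) = Add(3, Mul(-1, Add(-3, -17))) = Add(3, Mul(-1, -20)) = Add(3, 20) = 23)
Function('g')(L, G) = Add(Rational(-41, 40), Mul(Rational(1, 6), G)) (Function('g')(L, G) = Add(Mul(-82, Rational(1, 80)), Mul(G, Rational(1, 6))) = Add(Rational(-41, 40), Mul(Rational(1, 6), G)))
Pow(Add(Function('g')(A, -190), Function('q')(w)), -1) = Pow(Add(Add(Rational(-41, 40), Mul(Rational(1, 6), -190)), 0), -1) = Pow(Add(Add(Rational(-41, 40), Rational(-95, 3)), 0), -1) = Pow(Add(Rational(-3923, 120), 0), -1) = Pow(Rational(-3923, 120), -1) = Rational(-120, 3923)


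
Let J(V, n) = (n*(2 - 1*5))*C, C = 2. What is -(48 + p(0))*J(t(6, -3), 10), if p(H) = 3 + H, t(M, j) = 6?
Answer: 3060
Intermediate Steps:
J(V, n) = -6*n (J(V, n) = (n*(2 - 1*5))*2 = (n*(2 - 5))*2 = (n*(-3))*2 = -3*n*2 = -6*n)
-(48 + p(0))*J(t(6, -3), 10) = -(48 + (3 + 0))*(-6*10) = -(48 + 3)*(-60) = -51*(-60) = -1*(-3060) = 3060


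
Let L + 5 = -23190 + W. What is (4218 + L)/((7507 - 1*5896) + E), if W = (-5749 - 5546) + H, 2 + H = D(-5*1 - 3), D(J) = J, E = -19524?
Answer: 1442/853 ≈ 1.6905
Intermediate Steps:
H = -10 (H = -2 + (-5*1 - 3) = -2 + (-5 - 3) = -2 - 8 = -10)
W = -11305 (W = (-5749 - 5546) - 10 = -11295 - 10 = -11305)
L = -34500 (L = -5 + (-23190 - 11305) = -5 - 34495 = -34500)
(4218 + L)/((7507 - 1*5896) + E) = (4218 - 34500)/((7507 - 1*5896) - 19524) = -30282/((7507 - 5896) - 19524) = -30282/(1611 - 19524) = -30282/(-17913) = -30282*(-1/17913) = 1442/853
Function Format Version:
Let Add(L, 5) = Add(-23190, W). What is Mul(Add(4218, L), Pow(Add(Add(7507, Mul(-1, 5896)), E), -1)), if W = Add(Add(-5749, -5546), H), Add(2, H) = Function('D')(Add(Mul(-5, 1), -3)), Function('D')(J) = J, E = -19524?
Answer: Rational(1442, 853) ≈ 1.6905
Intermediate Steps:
H = -10 (H = Add(-2, Add(Mul(-5, 1), -3)) = Add(-2, Add(-5, -3)) = Add(-2, -8) = -10)
W = -11305 (W = Add(Add(-5749, -5546), -10) = Add(-11295, -10) = -11305)
L = -34500 (L = Add(-5, Add(-23190, -11305)) = Add(-5, -34495) = -34500)
Mul(Add(4218, L), Pow(Add(Add(7507, Mul(-1, 5896)), E), -1)) = Mul(Add(4218, -34500), Pow(Add(Add(7507, Mul(-1, 5896)), -19524), -1)) = Mul(-30282, Pow(Add(Add(7507, -5896), -19524), -1)) = Mul(-30282, Pow(Add(1611, -19524), -1)) = Mul(-30282, Pow(-17913, -1)) = Mul(-30282, Rational(-1, 17913)) = Rational(1442, 853)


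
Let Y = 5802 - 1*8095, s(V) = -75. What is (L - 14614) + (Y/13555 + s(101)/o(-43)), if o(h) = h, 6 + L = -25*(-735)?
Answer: 2189576101/582865 ≈ 3756.6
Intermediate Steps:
L = 18369 (L = -6 - 25*(-735) = -6 + 18375 = 18369)
Y = -2293 (Y = 5802 - 8095 = -2293)
(L - 14614) + (Y/13555 + s(101)/o(-43)) = (18369 - 14614) + (-2293/13555 - 75/(-43)) = 3755 + (-2293*1/13555 - 75*(-1/43)) = 3755 + (-2293/13555 + 75/43) = 3755 + 918026/582865 = 2189576101/582865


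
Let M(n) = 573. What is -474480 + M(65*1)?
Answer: -473907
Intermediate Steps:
-474480 + M(65*1) = -474480 + 573 = -473907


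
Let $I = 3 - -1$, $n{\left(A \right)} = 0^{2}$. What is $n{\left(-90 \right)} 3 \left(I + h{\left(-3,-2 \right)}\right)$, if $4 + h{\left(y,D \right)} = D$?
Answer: $0$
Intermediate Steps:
$h{\left(y,D \right)} = -4 + D$
$n{\left(A \right)} = 0$
$I = 4$ ($I = 3 + 1 = 4$)
$n{\left(-90 \right)} 3 \left(I + h{\left(-3,-2 \right)}\right) = 0 \cdot 3 \left(4 - 6\right) = 0 \cdot 3 \left(-2\right) = 0 \left(-6\right) = 0$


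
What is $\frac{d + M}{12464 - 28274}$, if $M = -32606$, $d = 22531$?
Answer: $\frac{65}{102} \approx 0.63725$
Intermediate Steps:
$\frac{d + M}{12464 - 28274} = \frac{22531 - 32606}{12464 - 28274} = - \frac{10075}{-15810} = \left(-10075\right) \left(- \frac{1}{15810}\right) = \frac{65}{102}$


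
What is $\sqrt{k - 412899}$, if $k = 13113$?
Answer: $i \sqrt{399786} \approx 632.29 i$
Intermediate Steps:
$\sqrt{k - 412899} = \sqrt{13113 - 412899} = \sqrt{-399786} = i \sqrt{399786}$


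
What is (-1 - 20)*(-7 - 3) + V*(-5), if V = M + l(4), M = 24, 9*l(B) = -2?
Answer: 820/9 ≈ 91.111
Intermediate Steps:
l(B) = -2/9 (l(B) = (⅑)*(-2) = -2/9)
V = 214/9 (V = 24 - 2/9 = 214/9 ≈ 23.778)
(-1 - 20)*(-7 - 3) + V*(-5) = (-1 - 20)*(-7 - 3) + (214/9)*(-5) = -21*(-10) - 1070/9 = 210 - 1070/9 = 820/9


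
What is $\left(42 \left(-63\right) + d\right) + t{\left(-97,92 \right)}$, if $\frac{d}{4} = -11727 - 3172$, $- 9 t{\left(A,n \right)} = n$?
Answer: $- \frac{560270}{9} \approx -62252.0$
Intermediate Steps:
$t{\left(A,n \right)} = - \frac{n}{9}$
$d = -59596$ ($d = 4 \left(-11727 - 3172\right) = 4 \left(-14899\right) = -59596$)
$\left(42 \left(-63\right) + d\right) + t{\left(-97,92 \right)} = \left(42 \left(-63\right) - 59596\right) - \frac{92}{9} = \left(-2646 - 59596\right) - \frac{92}{9} = -62242 - \frac{92}{9} = - \frac{560270}{9}$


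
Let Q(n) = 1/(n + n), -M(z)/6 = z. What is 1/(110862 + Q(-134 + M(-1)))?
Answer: 256/28380671 ≈ 9.0202e-6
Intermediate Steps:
M(z) = -6*z
Q(n) = 1/(2*n)
1/(110862 + Q(-134 + M(-1))) = 1/(110862 + 1/(2*(-134 - 6*(-1)))) = 1/(110862 + 1/(2*(-134 + 6))) = 1/(110862 + (½)/(-128)) = 1/(110862 + (½)*(-1/128)) = 1/(110862 - 1/256) = 1/(28380671/256) = 256/28380671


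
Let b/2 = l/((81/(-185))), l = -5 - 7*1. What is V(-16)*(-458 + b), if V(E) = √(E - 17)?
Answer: -10886*I*√33/27 ≈ -2316.1*I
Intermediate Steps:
l = -12 (l = -5 - 7 = -12)
b = 1480/27 (b = 2*(-12/(81/(-185))) = 2*(-12/(81*(-1/185))) = 2*(-12/(-81/185)) = 2*(-12*(-185/81)) = 2*(740/27) = 1480/27 ≈ 54.815)
V(E) = √(-17 + E)
V(-16)*(-458 + b) = √(-17 - 16)*(-458 + 1480/27) = √(-33)*(-10886/27) = (I*√33)*(-10886/27) = -10886*I*√33/27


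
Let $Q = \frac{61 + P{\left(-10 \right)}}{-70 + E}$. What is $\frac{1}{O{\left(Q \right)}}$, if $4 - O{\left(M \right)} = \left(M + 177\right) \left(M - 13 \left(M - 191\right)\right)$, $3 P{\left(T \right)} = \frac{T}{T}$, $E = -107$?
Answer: $- \frac{93987}{41294237333} \approx -2.276 \cdot 10^{-6}$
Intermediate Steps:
$P{\left(T \right)} = \frac{1}{3}$ ($P{\left(T \right)} = \frac{T \frac{1}{T}}{3} = \frac{1}{3} \cdot 1 = \frac{1}{3}$)
$Q = - \frac{184}{531}$ ($Q = \frac{61 + \frac{1}{3}}{-70 - 107} = \frac{184}{3 \left(-177\right)} = \frac{184}{3} \left(- \frac{1}{177}\right) = - \frac{184}{531} \approx -0.34652$)
$O{\left(M \right)} = 4 - \left(177 + M\right) \left(2483 - 12 M\right)$ ($O{\left(M \right)} = 4 - \left(M + 177\right) \left(M - 13 \left(M - 191\right)\right) = 4 - \left(177 + M\right) \left(M - 13 \left(-191 + M\right)\right) = 4 - \left(177 + M\right) \left(M - \left(-2483 + 13 M\right)\right) = 4 - \left(177 + M\right) \left(2483 - 12 M\right)$)
$\frac{1}{O{\left(Q \right)}} = \frac{1}{-439487 - - \frac{66056}{531} + 12 \left(- \frac{184}{531}\right)^{2}} = \frac{1}{-439487 + \frac{66056}{531} + 12 \cdot \frac{33856}{281961}} = \frac{1}{-439487 + \frac{66056}{531} + \frac{135424}{93987}} = \frac{1}{- \frac{41294237333}{93987}} = - \frac{93987}{41294237333}$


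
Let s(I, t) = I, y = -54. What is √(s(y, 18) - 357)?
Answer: I*√411 ≈ 20.273*I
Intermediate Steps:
√(s(y, 18) - 357) = √(-54 - 357) = √(-411) = I*√411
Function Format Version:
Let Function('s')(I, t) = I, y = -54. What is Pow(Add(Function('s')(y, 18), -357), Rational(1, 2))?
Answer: Mul(I, Pow(411, Rational(1, 2))) ≈ Mul(20.273, I)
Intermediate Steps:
Pow(Add(Function('s')(y, 18), -357), Rational(1, 2)) = Pow(Add(-54, -357), Rational(1, 2)) = Pow(-411, Rational(1, 2)) = Mul(I, Pow(411, Rational(1, 2)))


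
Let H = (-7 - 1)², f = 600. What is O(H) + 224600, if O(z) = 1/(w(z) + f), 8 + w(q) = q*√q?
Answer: 247958401/1104 ≈ 2.2460e+5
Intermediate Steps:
w(q) = -8 + q^(3/2) (w(q) = -8 + q*√q = -8 + q^(3/2))
H = 64 (H = (-8)² = 64)
O(z) = 1/(592 + z^(3/2)) (O(z) = 1/((-8 + z^(3/2)) + 600) = 1/(592 + z^(3/2)))
O(H) + 224600 = 1/(592 + 64^(3/2)) + 224600 = 1/(592 + 512) + 224600 = 1/1104 + 224600 = 247958401/1104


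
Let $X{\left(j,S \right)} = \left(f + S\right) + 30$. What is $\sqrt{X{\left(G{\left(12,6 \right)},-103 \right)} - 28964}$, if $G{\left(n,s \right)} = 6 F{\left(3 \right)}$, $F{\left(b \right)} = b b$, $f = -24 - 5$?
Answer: $i \sqrt{29066} \approx 170.49 i$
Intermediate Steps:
$f = -29$
$F{\left(b \right)} = b^{2}$
$G{\left(n,s \right)} = 54$ ($G{\left(n,s \right)} = 6 \cdot 3^{2} = 6 \cdot 9 = 54$)
$X{\left(j,S \right)} = 1 + S$ ($X{\left(j,S \right)} = \left(-29 + S\right) + 30 = 1 + S$)
$\sqrt{X{\left(G{\left(12,6 \right)},-103 \right)} - 28964} = \sqrt{\left(1 - 103\right) - 28964} = \sqrt{-102 - 28964} = \sqrt{-29066} = i \sqrt{29066}$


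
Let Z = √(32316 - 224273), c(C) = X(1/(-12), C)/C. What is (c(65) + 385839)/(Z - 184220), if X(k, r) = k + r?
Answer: -2772098337989/1323550813923 - 300955199*I*√191957/26471016278460 ≈ -2.0944 - 0.0049812*I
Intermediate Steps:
c(C) = (-1/12 + C)/C (c(C) = (1/(-12) + C)/C = (-1/12 + C)/C)
Z = I*√191957 (Z = √(-191957) = I*√191957 ≈ 438.13*I)
(c(65) + 385839)/(Z - 184220) = ((-1/12 + 65)/65 + 385839)/(I*√191957 - 184220) = ((1/65)*(779/12) + 385839)/(-184220 + I*√191957) = (779/780 + 385839)/(-184220 + I*√191957) = 300955199/(780*(-184220 + I*√191957))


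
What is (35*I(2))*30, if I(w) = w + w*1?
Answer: 4200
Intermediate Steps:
I(w) = 2*w (I(w) = w + w = 2*w)
(35*I(2))*30 = (35*(2*2))*30 = (35*4)*30 = 140*30 = 4200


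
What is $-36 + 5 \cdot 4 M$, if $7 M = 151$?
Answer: $\frac{2768}{7} \approx 395.43$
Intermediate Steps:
$M = \frac{151}{7}$ ($M = \frac{1}{7} \cdot 151 = \frac{151}{7} \approx 21.571$)
$-36 + 5 \cdot 4 M = -36 + 5 \cdot 4 \cdot \frac{151}{7} = -36 + 20 \cdot \frac{151}{7} = -36 + \frac{3020}{7} = \frac{2768}{7}$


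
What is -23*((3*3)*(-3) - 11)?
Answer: 874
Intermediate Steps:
-23*((3*3)*(-3) - 11) = -23*(9*(-3) - 11) = -23*(-27 - 11) = -23*(-38) = 874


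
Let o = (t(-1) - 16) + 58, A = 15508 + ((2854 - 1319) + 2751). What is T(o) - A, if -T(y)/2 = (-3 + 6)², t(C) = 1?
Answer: -19812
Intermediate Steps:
A = 19794 (A = 15508 + (1535 + 2751) = 15508 + 4286 = 19794)
o = 43 (o = (1 - 16) + 58 = -15 + 58 = 43)
T(y) = -18 (T(y) = -2*(-3 + 6)² = -2*3² = -2*9 = -18)
T(o) - A = -18 - 1*19794 = -18 - 19794 = -19812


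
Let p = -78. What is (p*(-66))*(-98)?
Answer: -504504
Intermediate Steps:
(p*(-66))*(-98) = -78*(-66)*(-98) = 5148*(-98) = -504504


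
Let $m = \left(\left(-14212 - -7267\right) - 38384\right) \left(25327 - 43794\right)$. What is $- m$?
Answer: $-837090643$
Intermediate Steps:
$m = 837090643$ ($m = \left(\left(-14212 + 7267\right) - 38384\right) \left(-18467\right) = \left(-6945 - 38384\right) \left(-18467\right) = \left(-45329\right) \left(-18467\right) = 837090643$)
$- m = \left(-1\right) 837090643 = -837090643$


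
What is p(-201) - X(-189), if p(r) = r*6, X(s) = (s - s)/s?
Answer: -1206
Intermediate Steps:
X(s) = 0 (X(s) = 0/s = 0)
p(r) = 6*r
p(-201) - X(-189) = 6*(-201) - 1*0 = -1206 + 0 = -1206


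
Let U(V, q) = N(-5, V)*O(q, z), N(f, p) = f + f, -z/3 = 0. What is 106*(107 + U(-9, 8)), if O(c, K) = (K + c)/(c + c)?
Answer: 10812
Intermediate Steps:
z = 0 (z = -3*0 = 0)
O(c, K) = (K + c)/(2*c) (O(c, K) = (K + c)/((2*c)) = (K + c)*(1/(2*c)) = (K + c)/(2*c))
N(f, p) = 2*f
U(V, q) = -5 (U(V, q) = (2*(-5))*((0 + q)/(2*q)) = -5*q/q = -10*½ = -5)
106*(107 + U(-9, 8)) = 106*(107 - 5) = 106*102 = 10812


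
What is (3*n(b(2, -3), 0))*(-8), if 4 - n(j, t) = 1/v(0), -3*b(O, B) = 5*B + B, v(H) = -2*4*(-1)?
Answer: -93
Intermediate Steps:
v(H) = 8 (v(H) = -8*(-1) = 8)
b(O, B) = -2*B (b(O, B) = -(5*B + B)/3 = -2*B)
n(j, t) = 31/8 (n(j, t) = 4 - 1/8 = 4 - 1*⅛ = 4 - ⅛ = 31/8)
(3*n(b(2, -3), 0))*(-8) = (3*(31/8))*(-8) = (93/8)*(-8) = -93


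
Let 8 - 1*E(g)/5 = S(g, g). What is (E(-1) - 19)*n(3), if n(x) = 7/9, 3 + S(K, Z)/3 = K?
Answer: 63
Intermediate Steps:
S(K, Z) = -9 + 3*K
E(g) = 85 - 15*g (E(g) = 40 - 5*(-9 + 3*g) = 40 + (45 - 15*g) = 85 - 15*g)
n(x) = 7/9 (n(x) = 7*(1/9) = 7/9)
(E(-1) - 19)*n(3) = ((85 - 15*(-1)) - 19)*(7/9) = ((85 + 15) - 19)*(7/9) = (100 - 19)*(7/9) = 81*(7/9) = 63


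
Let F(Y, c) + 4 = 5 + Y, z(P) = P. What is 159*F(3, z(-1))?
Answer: 636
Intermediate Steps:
F(Y, c) = 1 + Y (F(Y, c) = -4 + (5 + Y) = 1 + Y)
159*F(3, z(-1)) = 159*(1 + 3) = 159*4 = 636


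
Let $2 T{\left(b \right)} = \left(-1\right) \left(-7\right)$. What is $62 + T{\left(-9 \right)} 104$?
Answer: $426$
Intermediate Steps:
$T{\left(b \right)} = \frac{7}{2}$ ($T{\left(b \right)} = \frac{\left(-1\right) \left(-7\right)}{2} = \frac{1}{2} \cdot 7 = \frac{7}{2}$)
$62 + T{\left(-9 \right)} 104 = 62 + \frac{7}{2} \cdot 104 = 62 + 364 = 426$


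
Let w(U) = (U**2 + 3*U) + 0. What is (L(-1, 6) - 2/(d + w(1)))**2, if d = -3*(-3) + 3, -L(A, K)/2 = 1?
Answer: 289/64 ≈ 4.5156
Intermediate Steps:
L(A, K) = -2 (L(A, K) = -2*1 = -2)
d = 12 (d = 9 + 3 = 12)
w(U) = U**2 + 3*U
(L(-1, 6) - 2/(d + w(1)))**2 = (-2 - 2/(12 + 1*(3 + 1)))**2 = (-2 - 2/(12 + 1*4))**2 = (-2 - 2/(12 + 4))**2 = (-2 - 2/16)**2 = (-2 - 2*1/16)**2 = (-2 - 1/8)**2 = (-17/8)**2 = 289/64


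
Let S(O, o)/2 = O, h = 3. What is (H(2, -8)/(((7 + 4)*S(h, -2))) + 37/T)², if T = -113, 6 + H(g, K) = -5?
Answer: 112225/459684 ≈ 0.24414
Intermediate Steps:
H(g, K) = -11 (H(g, K) = -6 - 5 = -11)
S(O, o) = 2*O
(H(2, -8)/(((7 + 4)*S(h, -2))) + 37/T)² = (-11*1/(6*(7 + 4)) + 37/(-113))² = (-11/(11*6) + 37*(-1/113))² = (-11/66 - 37/113)² = (-11*1/66 - 37/113)² = (-⅙ - 37/113)² = (-335/678)² = 112225/459684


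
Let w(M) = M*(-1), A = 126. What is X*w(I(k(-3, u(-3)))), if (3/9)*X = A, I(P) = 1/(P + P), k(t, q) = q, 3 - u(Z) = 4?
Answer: 189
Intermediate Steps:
u(Z) = -1 (u(Z) = 3 - 1*4 = 3 - 4 = -1)
I(P) = 1/(2*P)
w(M) = -M
X = 378 (X = 3*126 = 378)
X*w(I(k(-3, u(-3)))) = 378*(-1/(2*(-1))) = 378*(-(-1)/2) = 378*(-1*(-1/2)) = 378*(1/2) = 189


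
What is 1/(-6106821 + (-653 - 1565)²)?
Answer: -1/1187297 ≈ -8.4225e-7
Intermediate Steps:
1/(-6106821 + (-653 - 1565)²) = 1/(-6106821 + (-2218)²) = 1/(-6106821 + 4919524) = 1/(-1187297) = -1/1187297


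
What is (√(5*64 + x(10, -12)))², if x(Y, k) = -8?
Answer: 312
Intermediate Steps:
(√(5*64 + x(10, -12)))² = (√(5*64 - 8))² = (√(320 - 8))² = (√312)² = (2*√78)² = 312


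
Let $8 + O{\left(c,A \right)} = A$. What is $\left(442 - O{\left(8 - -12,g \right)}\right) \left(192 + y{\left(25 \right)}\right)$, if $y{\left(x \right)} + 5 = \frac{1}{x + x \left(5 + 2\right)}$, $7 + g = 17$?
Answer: $\frac{411411}{5} \approx 82282.0$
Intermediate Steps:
$g = 10$ ($g = -7 + 17 = 10$)
$O{\left(c,A \right)} = -8 + A$
$y{\left(x \right)} = -5 + \frac{1}{8 x}$ ($y{\left(x \right)} = -5 + \frac{1}{x + x \left(5 + 2\right)} = -5 + \frac{1}{x + x 7} = -5 + \frac{1}{x + 7 x} = -5 + \frac{1}{8 x}$)
$\left(442 - O{\left(8 - -12,g \right)}\right) \left(192 + y{\left(25 \right)}\right) = \left(442 - \left(-8 + 10\right)\right) \left(192 - \left(5 - \frac{1}{8 \cdot 25}\right)\right) = \left(442 - 2\right) \left(192 + \left(-5 + \frac{1}{8} \cdot \frac{1}{25}\right)\right) = \left(442 - 2\right) \left(192 + \left(-5 + \frac{1}{200}\right)\right) = 440 \left(192 - \frac{999}{200}\right) = 440 \cdot \frac{37401}{200} = \frac{411411}{5}$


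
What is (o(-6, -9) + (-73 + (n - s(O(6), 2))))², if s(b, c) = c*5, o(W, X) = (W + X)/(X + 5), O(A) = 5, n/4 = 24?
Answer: 4489/16 ≈ 280.56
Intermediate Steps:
n = 96 (n = 4*24 = 96)
o(W, X) = (W + X)/(5 + X)
s(b, c) = 5*c
(o(-6, -9) + (-73 + (n - s(O(6), 2))))² = ((-6 - 9)/(5 - 9) + (-73 + (96 - 5*2)))² = (-15/(-4) + (-73 + (96 - 1*10)))² = (-¼*(-15) + (-73 + (96 - 10)))² = (15/4 + (-73 + 86))² = (15/4 + 13)² = (67/4)² = 4489/16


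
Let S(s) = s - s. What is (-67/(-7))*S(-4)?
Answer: 0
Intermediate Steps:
S(s) = 0
(-67/(-7))*S(-4) = (-67/(-7))*0 = -⅐*(-67)*0 = (67/7)*0 = 0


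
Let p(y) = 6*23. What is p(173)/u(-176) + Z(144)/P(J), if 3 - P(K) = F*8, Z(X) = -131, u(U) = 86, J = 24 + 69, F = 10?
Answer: 10946/3311 ≈ 3.3060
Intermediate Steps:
p(y) = 138
J = 93
P(K) = -77 (P(K) = 3 - 10*8 = 3 - 1*80 = 3 - 80 = -77)
p(173)/u(-176) + Z(144)/P(J) = 138/86 - 131/(-77) = 138*(1/86) - 131*(-1/77) = 69/43 + 131/77 = 10946/3311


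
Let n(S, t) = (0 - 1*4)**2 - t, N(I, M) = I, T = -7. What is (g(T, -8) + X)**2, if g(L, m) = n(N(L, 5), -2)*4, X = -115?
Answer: 1849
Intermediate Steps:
n(S, t) = 16 - t (n(S, t) = (0 - 4)**2 - t = (-4)**2 - t = 16 - t)
g(L, m) = 72 (g(L, m) = (16 - 1*(-2))*4 = (16 + 2)*4 = 18*4 = 72)
(g(T, -8) + X)**2 = (72 - 115)**2 = (-43)**2 = 1849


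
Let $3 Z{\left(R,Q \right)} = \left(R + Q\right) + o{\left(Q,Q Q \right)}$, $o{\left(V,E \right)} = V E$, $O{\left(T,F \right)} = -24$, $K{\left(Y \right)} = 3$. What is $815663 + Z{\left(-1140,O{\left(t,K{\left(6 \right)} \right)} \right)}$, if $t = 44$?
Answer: $810667$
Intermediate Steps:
$o{\left(V,E \right)} = E V$
$Z{\left(R,Q \right)} = \frac{Q}{3} + \frac{R}{3} + \frac{Q^{3}}{3}$ ($Z{\left(R,Q \right)} = \frac{\left(R + Q\right) + Q Q Q}{3} = \frac{\left(Q + R\right) + Q^{2} Q}{3} = \frac{\left(Q + R\right) + Q^{3}}{3} = \frac{Q + R + Q^{3}}{3} = \frac{Q}{3} + \frac{R}{3} + \frac{Q^{3}}{3}$)
$815663 + Z{\left(-1140,O{\left(t,K{\left(6 \right)} \right)} \right)} = 815663 + \left(\frac{1}{3} \left(-24\right) + \frac{1}{3} \left(-1140\right) + \frac{\left(-24\right)^{3}}{3}\right) = 815663 - 4996 = 810667$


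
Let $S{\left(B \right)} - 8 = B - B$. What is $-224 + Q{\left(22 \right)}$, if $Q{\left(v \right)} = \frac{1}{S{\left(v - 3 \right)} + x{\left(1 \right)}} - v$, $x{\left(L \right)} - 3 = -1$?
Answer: $- \frac{2459}{10} \approx -245.9$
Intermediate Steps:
$x{\left(L \right)} = 2$ ($x{\left(L \right)} = 3 - 1 = 2$)
$S{\left(B \right)} = 8$ ($S{\left(B \right)} = 8 + \left(B - B\right) = 8 + 0 = 8$)
$Q{\left(v \right)} = \frac{1}{10} - v$ ($Q{\left(v \right)} = \frac{1}{8 + 2} - v = \frac{1}{10} - v$)
$-224 + Q{\left(22 \right)} = -224 + \left(\frac{1}{10} - 22\right) = -224 - \frac{219}{10} = - \frac{2459}{10}$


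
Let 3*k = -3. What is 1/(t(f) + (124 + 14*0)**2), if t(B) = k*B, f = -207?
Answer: 1/15583 ≈ 6.4173e-5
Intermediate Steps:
k = -1 (k = (1/3)*(-3) = -1)
t(B) = -B
1/(t(f) + (124 + 14*0)**2) = 1/(-1*(-207) + (124 + 14*0)**2) = 1/(207 + (124 + 0)**2) = 1/(207 + 124**2) = 1/(207 + 15376) = 1/15583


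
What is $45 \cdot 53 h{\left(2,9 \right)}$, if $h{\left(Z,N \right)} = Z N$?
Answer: $42930$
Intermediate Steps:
$h{\left(Z,N \right)} = N Z$
$45 \cdot 53 h{\left(2,9 \right)} = 45 \cdot 53 \cdot 9 \cdot 2 = 2385 \cdot 18 = 42930$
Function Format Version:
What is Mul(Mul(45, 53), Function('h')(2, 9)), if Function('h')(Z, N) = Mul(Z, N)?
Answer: 42930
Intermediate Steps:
Function('h')(Z, N) = Mul(N, Z)
Mul(Mul(45, 53), Function('h')(2, 9)) = Mul(Mul(45, 53), Mul(9, 2)) = Mul(2385, 18) = 42930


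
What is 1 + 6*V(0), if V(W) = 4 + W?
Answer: 25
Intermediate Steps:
1 + 6*V(0) = 1 + 6*(4 + 0) = 1 + 6*4 = 1 + 24 = 25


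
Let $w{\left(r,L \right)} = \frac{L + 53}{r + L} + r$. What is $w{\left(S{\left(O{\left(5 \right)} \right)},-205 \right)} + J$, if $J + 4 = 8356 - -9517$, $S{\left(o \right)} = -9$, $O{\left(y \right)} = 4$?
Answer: $\frac{1911096}{107} \approx 17861.0$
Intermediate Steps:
$w{\left(r,L \right)} = r + \frac{53 + L}{L + r}$ ($w{\left(r,L \right)} = \frac{53 + L}{L + r} + r = r + \frac{53 + L}{L + r}$)
$J = 17869$ ($J = -4 + \left(8356 - -9517\right) = -4 + \left(8356 + 9517\right) = -4 + 17873 = 17869$)
$w{\left(S{\left(O{\left(5 \right)} \right)},-205 \right)} + J = \frac{53 - 205 + \left(-9\right)^{2} - -1845}{-205 - 9} + 17869 = \frac{53 - 205 + 81 + 1845}{-214} + 17869 = \left(- \frac{1}{214}\right) 1774 + 17869 = - \frac{887}{107} + 17869 = \frac{1911096}{107}$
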